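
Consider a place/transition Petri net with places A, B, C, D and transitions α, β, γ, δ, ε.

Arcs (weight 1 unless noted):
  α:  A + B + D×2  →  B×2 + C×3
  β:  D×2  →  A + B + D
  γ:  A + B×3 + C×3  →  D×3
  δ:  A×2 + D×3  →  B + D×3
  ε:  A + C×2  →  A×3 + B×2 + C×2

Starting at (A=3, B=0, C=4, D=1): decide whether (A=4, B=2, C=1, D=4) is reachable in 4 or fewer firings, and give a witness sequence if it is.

YES — reachable via ⟨ε, ε, γ, δ⟩ (4 firings)

step 1: fire ε:  (A=3, B=0, C=4, D=1) → (A=5, B=2, C=4, D=1)
step 2: fire ε:  (A=5, B=2, C=4, D=1) → (A=7, B=4, C=4, D=1)
step 3: fire γ:  (A=7, B=4, C=4, D=1) → (A=6, B=1, C=1, D=4)
step 4: fire δ:  (A=6, B=1, C=1, D=4) → (A=4, B=2, C=1, D=4)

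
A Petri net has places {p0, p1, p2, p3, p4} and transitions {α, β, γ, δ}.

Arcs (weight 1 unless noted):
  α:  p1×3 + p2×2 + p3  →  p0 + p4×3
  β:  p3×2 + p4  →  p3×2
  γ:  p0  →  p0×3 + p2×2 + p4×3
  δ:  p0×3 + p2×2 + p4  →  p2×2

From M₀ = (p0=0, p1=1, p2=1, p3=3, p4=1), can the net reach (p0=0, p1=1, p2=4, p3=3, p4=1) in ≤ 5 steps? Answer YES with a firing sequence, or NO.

NO — not reachable within 5 firings

depth 0: 1 marking
depth 1: 2 markings reached so far
depth 2: 2 markings reached so far
(frontier empty at depth 2; search complete)
target is not among the 2 markings reachable within 5 steps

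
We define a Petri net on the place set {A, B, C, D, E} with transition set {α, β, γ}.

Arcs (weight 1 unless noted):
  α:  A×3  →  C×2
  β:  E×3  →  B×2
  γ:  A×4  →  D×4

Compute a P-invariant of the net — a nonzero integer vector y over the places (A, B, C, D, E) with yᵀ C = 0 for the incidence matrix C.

y = (A:2, B:0, C:3, D:2, E:0)

Incidence matrix C (rows=places, cols=transitions):
        α    β    γ
    A  -3    0   -4
    B   0    2    0
    C   2    0    0
    D   0    0    4
    E   0   -3    0

Candidate y = [2, 0, 3, 2, 0]; check y·C column-wise:
  col α: 2·-3 + 3·2 + 2·0 = 0
  col β: 2·0 + 0·2 + 3·0 + 2·0 + 0·-3 = 0
  col γ: 2·-4 + 3·0 + 2·4 = 0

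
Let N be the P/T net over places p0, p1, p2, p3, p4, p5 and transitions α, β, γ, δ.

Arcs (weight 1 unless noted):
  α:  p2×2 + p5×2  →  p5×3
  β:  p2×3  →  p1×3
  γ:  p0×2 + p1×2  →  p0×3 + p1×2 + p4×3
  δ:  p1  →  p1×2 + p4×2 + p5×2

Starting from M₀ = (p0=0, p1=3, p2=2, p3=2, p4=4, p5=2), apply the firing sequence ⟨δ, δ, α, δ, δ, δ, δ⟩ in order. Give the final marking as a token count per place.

step 1: fire δ:  (p0=0, p1=3, p2=2, p3=2, p4=4, p5=2) → (p0=0, p1=4, p2=2, p3=2, p4=6, p5=4)
step 2: fire δ:  (p0=0, p1=4, p2=2, p3=2, p4=6, p5=4) → (p0=0, p1=5, p2=2, p3=2, p4=8, p5=6)
step 3: fire α:  (p0=0, p1=5, p2=2, p3=2, p4=8, p5=6) → (p0=0, p1=5, p2=0, p3=2, p4=8, p5=7)
step 4: fire δ:  (p0=0, p1=5, p2=0, p3=2, p4=8, p5=7) → (p0=0, p1=6, p2=0, p3=2, p4=10, p5=9)
step 5: fire δ:  (p0=0, p1=6, p2=0, p3=2, p4=10, p5=9) → (p0=0, p1=7, p2=0, p3=2, p4=12, p5=11)
step 6: fire δ:  (p0=0, p1=7, p2=0, p3=2, p4=12, p5=11) → (p0=0, p1=8, p2=0, p3=2, p4=14, p5=13)
step 7: fire δ:  (p0=0, p1=8, p2=0, p3=2, p4=14, p5=13) → (p0=0, p1=9, p2=0, p3=2, p4=16, p5=15)

(p0=0, p1=9, p2=0, p3=2, p4=16, p5=15)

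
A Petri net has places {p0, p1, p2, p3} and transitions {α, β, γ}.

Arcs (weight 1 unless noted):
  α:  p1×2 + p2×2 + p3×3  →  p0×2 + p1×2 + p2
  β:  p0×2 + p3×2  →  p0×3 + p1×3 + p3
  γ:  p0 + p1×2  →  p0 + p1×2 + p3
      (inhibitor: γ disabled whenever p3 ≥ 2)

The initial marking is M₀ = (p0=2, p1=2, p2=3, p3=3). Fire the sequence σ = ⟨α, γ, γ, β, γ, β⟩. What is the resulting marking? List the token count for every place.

step 1: fire α:  (p0=2, p1=2, p2=3, p3=3) → (p0=4, p1=2, p2=2, p3=0)
step 2: fire γ:  (p0=4, p1=2, p2=2, p3=0) → (p0=4, p1=2, p2=2, p3=1)
step 3: fire γ:  (p0=4, p1=2, p2=2, p3=1) → (p0=4, p1=2, p2=2, p3=2)
step 4: fire β:  (p0=4, p1=2, p2=2, p3=2) → (p0=5, p1=5, p2=2, p3=1)
step 5: fire γ:  (p0=5, p1=5, p2=2, p3=1) → (p0=5, p1=5, p2=2, p3=2)
step 6: fire β:  (p0=5, p1=5, p2=2, p3=2) → (p0=6, p1=8, p2=2, p3=1)

(p0=6, p1=8, p2=2, p3=1)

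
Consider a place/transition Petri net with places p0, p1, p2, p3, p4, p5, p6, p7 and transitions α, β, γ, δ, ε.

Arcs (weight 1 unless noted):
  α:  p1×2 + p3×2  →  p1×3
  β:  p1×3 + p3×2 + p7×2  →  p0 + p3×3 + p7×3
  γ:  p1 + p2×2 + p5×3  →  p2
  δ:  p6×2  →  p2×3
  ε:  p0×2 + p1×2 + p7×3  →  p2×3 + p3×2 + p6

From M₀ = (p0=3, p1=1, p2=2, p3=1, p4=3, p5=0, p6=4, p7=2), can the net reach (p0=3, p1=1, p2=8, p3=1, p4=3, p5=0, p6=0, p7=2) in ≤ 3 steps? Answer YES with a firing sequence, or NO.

step 1: fire δ:  (p0=3, p1=1, p2=2, p3=1, p4=3, p5=0, p6=4, p7=2) → (p0=3, p1=1, p2=5, p3=1, p4=3, p5=0, p6=2, p7=2)
step 2: fire δ:  (p0=3, p1=1, p2=5, p3=1, p4=3, p5=0, p6=2, p7=2) → (p0=3, p1=1, p2=8, p3=1, p4=3, p5=0, p6=0, p7=2)

YES — reachable via ⟨δ, δ⟩ (2 firings)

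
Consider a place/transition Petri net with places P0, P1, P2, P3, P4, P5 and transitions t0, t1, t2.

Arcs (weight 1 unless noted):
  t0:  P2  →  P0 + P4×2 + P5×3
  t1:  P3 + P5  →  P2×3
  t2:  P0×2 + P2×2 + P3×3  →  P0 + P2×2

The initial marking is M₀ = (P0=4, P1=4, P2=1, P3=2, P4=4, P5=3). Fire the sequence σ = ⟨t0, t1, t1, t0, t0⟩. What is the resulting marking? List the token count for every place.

step 1: fire t0:  (P0=4, P1=4, P2=1, P3=2, P4=4, P5=3) → (P0=5, P1=4, P2=0, P3=2, P4=6, P5=6)
step 2: fire t1:  (P0=5, P1=4, P2=0, P3=2, P4=6, P5=6) → (P0=5, P1=4, P2=3, P3=1, P4=6, P5=5)
step 3: fire t1:  (P0=5, P1=4, P2=3, P3=1, P4=6, P5=5) → (P0=5, P1=4, P2=6, P3=0, P4=6, P5=4)
step 4: fire t0:  (P0=5, P1=4, P2=6, P3=0, P4=6, P5=4) → (P0=6, P1=4, P2=5, P3=0, P4=8, P5=7)
step 5: fire t0:  (P0=6, P1=4, P2=5, P3=0, P4=8, P5=7) → (P0=7, P1=4, P2=4, P3=0, P4=10, P5=10)

(P0=7, P1=4, P2=4, P3=0, P4=10, P5=10)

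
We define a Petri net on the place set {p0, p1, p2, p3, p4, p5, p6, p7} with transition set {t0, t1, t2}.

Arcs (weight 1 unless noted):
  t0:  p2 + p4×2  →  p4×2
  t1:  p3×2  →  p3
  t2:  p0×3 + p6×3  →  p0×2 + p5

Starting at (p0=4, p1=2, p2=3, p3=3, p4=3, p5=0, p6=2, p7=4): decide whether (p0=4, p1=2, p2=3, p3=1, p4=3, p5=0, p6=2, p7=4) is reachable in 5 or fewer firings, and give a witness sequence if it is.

YES — reachable via ⟨t1, t1⟩ (2 firings)

step 1: fire t1:  (p0=4, p1=2, p2=3, p3=3, p4=3, p5=0, p6=2, p7=4) → (p0=4, p1=2, p2=3, p3=2, p4=3, p5=0, p6=2, p7=4)
step 2: fire t1:  (p0=4, p1=2, p2=3, p3=2, p4=3, p5=0, p6=2, p7=4) → (p0=4, p1=2, p2=3, p3=1, p4=3, p5=0, p6=2, p7=4)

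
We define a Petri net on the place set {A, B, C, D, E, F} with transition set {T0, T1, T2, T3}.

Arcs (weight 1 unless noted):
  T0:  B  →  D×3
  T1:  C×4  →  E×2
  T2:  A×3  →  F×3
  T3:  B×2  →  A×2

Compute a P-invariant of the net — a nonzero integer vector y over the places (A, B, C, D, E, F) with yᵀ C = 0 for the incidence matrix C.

y = (A:0, B:0, C:1, D:0, E:2, F:0)

Incidence matrix C (rows=places, cols=transitions):
       T0   T1   T2   T3
    A   0    0   -3    2
    B  -1    0    0   -2
    C   0   -4    0    0
    D   3    0    0    0
    E   0    2    0    0
    F   0    0    3    0

Candidate y = [0, 0, 1, 0, 2, 0]; check y·C column-wise:
  col T0: 0·-1 + 1·0 + 0·3 + 2·0 = 0
  col T1: 1·-4 + 2·2 = 0
  col T2: 0·-3 + 1·0 + 2·0 + 0·3 = 0
  col T3: 0·2 + 0·-2 + 1·0 + 2·0 = 0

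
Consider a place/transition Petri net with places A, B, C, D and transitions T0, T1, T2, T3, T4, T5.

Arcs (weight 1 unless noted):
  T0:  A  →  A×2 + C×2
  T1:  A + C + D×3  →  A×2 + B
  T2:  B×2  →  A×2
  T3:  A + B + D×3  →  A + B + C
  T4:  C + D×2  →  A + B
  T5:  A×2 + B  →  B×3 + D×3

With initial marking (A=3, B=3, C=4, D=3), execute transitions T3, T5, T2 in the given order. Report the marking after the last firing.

step 1: fire T3:  (A=3, B=3, C=4, D=3) → (A=3, B=3, C=5, D=0)
step 2: fire T5:  (A=3, B=3, C=5, D=0) → (A=1, B=5, C=5, D=3)
step 3: fire T2:  (A=1, B=5, C=5, D=3) → (A=3, B=3, C=5, D=3)

(A=3, B=3, C=5, D=3)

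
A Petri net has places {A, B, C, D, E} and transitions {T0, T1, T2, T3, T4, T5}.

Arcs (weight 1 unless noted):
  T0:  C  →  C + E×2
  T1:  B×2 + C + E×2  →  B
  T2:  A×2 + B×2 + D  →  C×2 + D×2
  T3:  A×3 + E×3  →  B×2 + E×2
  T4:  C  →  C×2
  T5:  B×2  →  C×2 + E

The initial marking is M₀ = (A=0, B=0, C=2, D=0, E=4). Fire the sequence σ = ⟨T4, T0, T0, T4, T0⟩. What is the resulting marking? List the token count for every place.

(A=0, B=0, C=4, D=0, E=10)

step 1: fire T4:  (A=0, B=0, C=2, D=0, E=4) → (A=0, B=0, C=3, D=0, E=4)
step 2: fire T0:  (A=0, B=0, C=3, D=0, E=4) → (A=0, B=0, C=3, D=0, E=6)
step 3: fire T0:  (A=0, B=0, C=3, D=0, E=6) → (A=0, B=0, C=3, D=0, E=8)
step 4: fire T4:  (A=0, B=0, C=3, D=0, E=8) → (A=0, B=0, C=4, D=0, E=8)
step 5: fire T0:  (A=0, B=0, C=4, D=0, E=8) → (A=0, B=0, C=4, D=0, E=10)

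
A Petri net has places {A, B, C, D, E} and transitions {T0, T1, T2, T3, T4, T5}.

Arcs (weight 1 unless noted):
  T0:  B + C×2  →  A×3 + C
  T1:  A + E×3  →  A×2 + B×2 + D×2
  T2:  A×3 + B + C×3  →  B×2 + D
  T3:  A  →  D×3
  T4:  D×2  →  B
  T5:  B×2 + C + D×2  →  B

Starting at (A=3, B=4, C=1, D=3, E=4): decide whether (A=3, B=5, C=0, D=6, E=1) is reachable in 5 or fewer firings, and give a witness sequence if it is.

YES — reachable via ⟨T1, T3, T5⟩ (3 firings)

step 1: fire T1:  (A=3, B=4, C=1, D=3, E=4) → (A=4, B=6, C=1, D=5, E=1)
step 2: fire T3:  (A=4, B=6, C=1, D=5, E=1) → (A=3, B=6, C=1, D=8, E=1)
step 3: fire T5:  (A=3, B=6, C=1, D=8, E=1) → (A=3, B=5, C=0, D=6, E=1)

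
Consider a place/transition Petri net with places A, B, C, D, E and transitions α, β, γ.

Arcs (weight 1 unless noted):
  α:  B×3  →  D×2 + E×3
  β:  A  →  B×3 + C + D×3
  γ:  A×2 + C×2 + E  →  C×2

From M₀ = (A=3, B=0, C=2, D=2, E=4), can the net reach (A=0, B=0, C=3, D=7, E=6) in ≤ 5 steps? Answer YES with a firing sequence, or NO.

step 1: fire β:  (A=3, B=0, C=2, D=2, E=4) → (A=2, B=3, C=3, D=5, E=4)
step 2: fire α:  (A=2, B=3, C=3, D=5, E=4) → (A=2, B=0, C=3, D=7, E=7)
step 3: fire γ:  (A=2, B=0, C=3, D=7, E=7) → (A=0, B=0, C=3, D=7, E=6)

YES — reachable via ⟨β, α, γ⟩ (3 firings)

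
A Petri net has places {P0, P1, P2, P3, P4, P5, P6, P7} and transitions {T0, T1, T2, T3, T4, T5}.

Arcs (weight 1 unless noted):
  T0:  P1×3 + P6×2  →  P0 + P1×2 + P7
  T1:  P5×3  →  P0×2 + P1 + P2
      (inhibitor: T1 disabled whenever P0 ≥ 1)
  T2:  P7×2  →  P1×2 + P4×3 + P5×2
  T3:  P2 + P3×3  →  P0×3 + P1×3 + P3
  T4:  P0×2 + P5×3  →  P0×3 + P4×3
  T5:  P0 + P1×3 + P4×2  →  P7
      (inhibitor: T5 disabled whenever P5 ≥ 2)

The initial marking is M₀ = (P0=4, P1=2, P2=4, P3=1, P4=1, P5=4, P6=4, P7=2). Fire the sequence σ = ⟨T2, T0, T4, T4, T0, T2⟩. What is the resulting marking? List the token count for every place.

step 1: fire T2:  (P0=4, P1=2, P2=4, P3=1, P4=1, P5=4, P6=4, P7=2) → (P0=4, P1=4, P2=4, P3=1, P4=4, P5=6, P6=4, P7=0)
step 2: fire T0:  (P0=4, P1=4, P2=4, P3=1, P4=4, P5=6, P6=4, P7=0) → (P0=5, P1=3, P2=4, P3=1, P4=4, P5=6, P6=2, P7=1)
step 3: fire T4:  (P0=5, P1=3, P2=4, P3=1, P4=4, P5=6, P6=2, P7=1) → (P0=6, P1=3, P2=4, P3=1, P4=7, P5=3, P6=2, P7=1)
step 4: fire T4:  (P0=6, P1=3, P2=4, P3=1, P4=7, P5=3, P6=2, P7=1) → (P0=7, P1=3, P2=4, P3=1, P4=10, P5=0, P6=2, P7=1)
step 5: fire T0:  (P0=7, P1=3, P2=4, P3=1, P4=10, P5=0, P6=2, P7=1) → (P0=8, P1=2, P2=4, P3=1, P4=10, P5=0, P6=0, P7=2)
step 6: fire T2:  (P0=8, P1=2, P2=4, P3=1, P4=10, P5=0, P6=0, P7=2) → (P0=8, P1=4, P2=4, P3=1, P4=13, P5=2, P6=0, P7=0)

(P0=8, P1=4, P2=4, P3=1, P4=13, P5=2, P6=0, P7=0)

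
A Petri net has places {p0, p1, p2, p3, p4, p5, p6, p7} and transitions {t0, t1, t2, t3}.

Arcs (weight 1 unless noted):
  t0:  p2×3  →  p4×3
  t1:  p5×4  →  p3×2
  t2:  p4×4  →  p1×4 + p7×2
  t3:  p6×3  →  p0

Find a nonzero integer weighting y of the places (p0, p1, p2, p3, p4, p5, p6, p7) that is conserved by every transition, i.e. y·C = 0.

y = (p0:0, p1:1, p2:1, p3:0, p4:1, p5:0, p6:0, p7:0)

Incidence matrix C (rows=places, cols=transitions):
       t0   t1   t2   t3
   p0   0    0    0    1
   p1   0    0    4    0
   p2  -3    0    0    0
   p3   0    2    0    0
   p4   3    0   -4    0
   p5   0   -4    0    0
   p6   0    0    0   -3
   p7   0    0    2    0

Candidate y = [0, 1, 1, 0, 1, 0, 0, 0]; check y·C column-wise:
  col t0: 1·0 + 1·-3 + 1·3 = 0
  col t1: 1·0 + 1·0 + 0·2 + 1·0 + 0·-4 = 0
  col t2: 1·4 + 1·0 + 1·-4 + 0·2 = 0
  col t3: 0·1 + 1·0 + 1·0 + 1·0 + 0·-3 = 0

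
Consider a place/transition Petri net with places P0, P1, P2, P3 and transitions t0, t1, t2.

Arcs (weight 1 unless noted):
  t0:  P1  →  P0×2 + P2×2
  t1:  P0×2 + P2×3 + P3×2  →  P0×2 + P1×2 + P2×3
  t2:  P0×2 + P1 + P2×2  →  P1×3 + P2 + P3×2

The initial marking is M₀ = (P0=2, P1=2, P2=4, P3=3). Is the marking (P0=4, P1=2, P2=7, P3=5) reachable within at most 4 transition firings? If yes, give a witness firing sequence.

step 1: fire t0:  (P0=2, P1=2, P2=4, P3=3) → (P0=4, P1=1, P2=6, P3=3)
step 2: fire t2:  (P0=4, P1=1, P2=6, P3=3) → (P0=2, P1=3, P2=5, P3=5)
step 3: fire t0:  (P0=2, P1=3, P2=5, P3=5) → (P0=4, P1=2, P2=7, P3=5)

YES — reachable via ⟨t0, t2, t0⟩ (3 firings)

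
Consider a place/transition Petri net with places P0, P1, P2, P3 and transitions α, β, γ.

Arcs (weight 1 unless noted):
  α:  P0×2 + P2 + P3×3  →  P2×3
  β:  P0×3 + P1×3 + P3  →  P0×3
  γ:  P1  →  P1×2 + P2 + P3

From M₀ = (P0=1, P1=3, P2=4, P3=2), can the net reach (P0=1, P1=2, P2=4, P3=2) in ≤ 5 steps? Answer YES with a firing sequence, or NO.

NO — not reachable within 5 firings

depth 0: 1 marking
depth 1: 2 markings reached so far
depth 2: 3 markings reached so far
depth 3: 4 markings reached so far
depth 4: 5 markings reached so far
depth 5: 6 markings reached so far
target is not among the 6 markings reachable within 5 steps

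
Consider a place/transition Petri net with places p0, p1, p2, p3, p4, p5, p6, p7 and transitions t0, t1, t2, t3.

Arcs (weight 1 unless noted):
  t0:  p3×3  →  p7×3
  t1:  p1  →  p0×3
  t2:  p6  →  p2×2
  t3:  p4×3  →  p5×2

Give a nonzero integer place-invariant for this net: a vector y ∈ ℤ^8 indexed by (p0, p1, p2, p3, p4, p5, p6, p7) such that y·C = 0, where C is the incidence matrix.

Incidence matrix C (rows=places, cols=transitions):
       t0   t1   t2   t3
   p0   0    3    0    0
   p1   0   -1    0    0
   p2   0    0    2    0
   p3  -3    0    0    0
   p4   0    0    0   -3
   p5   0    0    0    2
   p6   0    0   -1    0
   p7   3    0    0    0

Candidate y = [1, 3, 0, 0, 0, 0, 0, 0]; check y·C column-wise:
  col t0: 1·0 + 3·0 + 0·-3 + 0·3 = 0
  col t1: 1·3 + 3·-1 = 0
  col t2: 1·0 + 3·0 + 0·2 + 0·-1 = 0
  col t3: 1·0 + 3·0 + 0·-3 + 0·2 = 0

y = (p0:1, p1:3, p2:0, p3:0, p4:0, p5:0, p6:0, p7:0)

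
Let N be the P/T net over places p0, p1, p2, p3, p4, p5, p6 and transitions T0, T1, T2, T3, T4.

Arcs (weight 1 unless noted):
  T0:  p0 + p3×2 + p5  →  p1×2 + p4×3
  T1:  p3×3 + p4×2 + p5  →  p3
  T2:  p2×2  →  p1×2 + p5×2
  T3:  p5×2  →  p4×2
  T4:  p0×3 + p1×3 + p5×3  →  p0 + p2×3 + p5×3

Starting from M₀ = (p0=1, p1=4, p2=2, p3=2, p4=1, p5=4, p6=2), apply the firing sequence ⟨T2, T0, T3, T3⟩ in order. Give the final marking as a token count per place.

(p0=0, p1=8, p2=0, p3=0, p4=8, p5=1, p6=2)

step 1: fire T2:  (p0=1, p1=4, p2=2, p3=2, p4=1, p5=4, p6=2) → (p0=1, p1=6, p2=0, p3=2, p4=1, p5=6, p6=2)
step 2: fire T0:  (p0=1, p1=6, p2=0, p3=2, p4=1, p5=6, p6=2) → (p0=0, p1=8, p2=0, p3=0, p4=4, p5=5, p6=2)
step 3: fire T3:  (p0=0, p1=8, p2=0, p3=0, p4=4, p5=5, p6=2) → (p0=0, p1=8, p2=0, p3=0, p4=6, p5=3, p6=2)
step 4: fire T3:  (p0=0, p1=8, p2=0, p3=0, p4=6, p5=3, p6=2) → (p0=0, p1=8, p2=0, p3=0, p4=8, p5=1, p6=2)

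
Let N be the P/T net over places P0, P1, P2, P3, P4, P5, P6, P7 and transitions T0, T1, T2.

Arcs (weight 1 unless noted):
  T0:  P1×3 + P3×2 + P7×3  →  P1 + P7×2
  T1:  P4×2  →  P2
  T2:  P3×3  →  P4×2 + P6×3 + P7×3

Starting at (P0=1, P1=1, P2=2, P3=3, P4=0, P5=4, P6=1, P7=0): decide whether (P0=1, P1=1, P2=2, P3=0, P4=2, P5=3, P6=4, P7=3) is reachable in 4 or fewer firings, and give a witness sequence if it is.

NO — not reachable within 4 firings

depth 0: 1 marking
depth 1: 2 markings reached so far
depth 2: 3 markings reached so far
depth 3: 3 markings reached so far
(frontier empty at depth 3; search complete)
target is not among the 3 markings reachable within 4 steps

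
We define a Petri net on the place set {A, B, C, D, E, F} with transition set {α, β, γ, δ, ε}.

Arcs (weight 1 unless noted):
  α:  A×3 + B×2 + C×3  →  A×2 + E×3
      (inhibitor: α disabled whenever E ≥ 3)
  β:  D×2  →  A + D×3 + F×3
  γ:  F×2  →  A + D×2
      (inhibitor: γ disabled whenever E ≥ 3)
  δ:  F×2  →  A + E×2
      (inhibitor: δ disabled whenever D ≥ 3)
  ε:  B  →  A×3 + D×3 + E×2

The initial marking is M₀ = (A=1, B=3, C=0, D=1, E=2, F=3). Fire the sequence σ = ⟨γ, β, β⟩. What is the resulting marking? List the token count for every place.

(A=4, B=3, C=0, D=5, E=2, F=7)

step 1: fire γ:  (A=1, B=3, C=0, D=1, E=2, F=3) → (A=2, B=3, C=0, D=3, E=2, F=1)
step 2: fire β:  (A=2, B=3, C=0, D=3, E=2, F=1) → (A=3, B=3, C=0, D=4, E=2, F=4)
step 3: fire β:  (A=3, B=3, C=0, D=4, E=2, F=4) → (A=4, B=3, C=0, D=5, E=2, F=7)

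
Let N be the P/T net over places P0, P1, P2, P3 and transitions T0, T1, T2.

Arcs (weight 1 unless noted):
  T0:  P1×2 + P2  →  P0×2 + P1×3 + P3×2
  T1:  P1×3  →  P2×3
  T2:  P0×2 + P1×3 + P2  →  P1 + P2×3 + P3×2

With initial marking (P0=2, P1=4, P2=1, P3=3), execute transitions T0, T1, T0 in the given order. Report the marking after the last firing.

(P0=6, P1=3, P2=2, P3=7)

step 1: fire T0:  (P0=2, P1=4, P2=1, P3=3) → (P0=4, P1=5, P2=0, P3=5)
step 2: fire T1:  (P0=4, P1=5, P2=0, P3=5) → (P0=4, P1=2, P2=3, P3=5)
step 3: fire T0:  (P0=4, P1=2, P2=3, P3=5) → (P0=6, P1=3, P2=2, P3=7)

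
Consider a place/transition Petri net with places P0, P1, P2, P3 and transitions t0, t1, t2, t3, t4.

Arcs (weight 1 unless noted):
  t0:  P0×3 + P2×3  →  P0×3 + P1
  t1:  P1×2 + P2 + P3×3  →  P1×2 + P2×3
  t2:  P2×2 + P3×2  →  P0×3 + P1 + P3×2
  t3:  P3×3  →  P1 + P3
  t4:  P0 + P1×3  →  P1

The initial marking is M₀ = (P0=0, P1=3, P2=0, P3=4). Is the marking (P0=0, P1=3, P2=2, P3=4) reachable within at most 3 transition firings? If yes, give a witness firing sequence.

NO — not reachable within 3 firings

depth 0: 1 marking
depth 1: 2 markings reached so far
depth 2: 2 markings reached so far
(frontier empty at depth 2; search complete)
target is not among the 2 markings reachable within 3 steps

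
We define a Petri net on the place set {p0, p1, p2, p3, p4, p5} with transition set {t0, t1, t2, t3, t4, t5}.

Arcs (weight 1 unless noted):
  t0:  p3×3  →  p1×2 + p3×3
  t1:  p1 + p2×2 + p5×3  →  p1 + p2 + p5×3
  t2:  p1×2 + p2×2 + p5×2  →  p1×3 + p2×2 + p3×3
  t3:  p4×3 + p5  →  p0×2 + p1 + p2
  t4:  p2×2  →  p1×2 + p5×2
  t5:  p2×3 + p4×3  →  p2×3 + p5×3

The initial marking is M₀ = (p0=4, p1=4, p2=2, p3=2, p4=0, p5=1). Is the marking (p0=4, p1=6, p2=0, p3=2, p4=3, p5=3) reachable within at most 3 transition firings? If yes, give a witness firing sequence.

NO — not reachable within 3 firings

depth 0: 1 marking
depth 1: 2 markings reached so far
depth 2: 2 markings reached so far
(frontier empty at depth 2; search complete)
target is not among the 2 markings reachable within 3 steps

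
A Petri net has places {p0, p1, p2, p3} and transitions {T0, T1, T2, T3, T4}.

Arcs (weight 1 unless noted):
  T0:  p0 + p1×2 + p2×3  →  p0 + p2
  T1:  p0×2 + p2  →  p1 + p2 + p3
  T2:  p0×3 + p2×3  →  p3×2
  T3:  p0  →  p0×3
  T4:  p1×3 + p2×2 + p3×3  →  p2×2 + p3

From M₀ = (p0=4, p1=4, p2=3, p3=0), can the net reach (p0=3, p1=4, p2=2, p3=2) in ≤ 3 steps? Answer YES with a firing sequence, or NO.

depth 0: 1 marking
depth 1: 5 markings reached so far
depth 2: 11 markings reached so far
depth 3: 19 markings reached so far
target is not among the 19 markings reachable within 3 steps

NO — not reachable within 3 firings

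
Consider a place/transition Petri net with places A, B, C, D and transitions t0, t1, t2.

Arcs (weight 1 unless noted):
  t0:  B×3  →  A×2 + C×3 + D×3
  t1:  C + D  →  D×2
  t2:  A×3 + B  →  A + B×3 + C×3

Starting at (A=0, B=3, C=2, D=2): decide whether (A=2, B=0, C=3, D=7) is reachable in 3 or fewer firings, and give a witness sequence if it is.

step 1: fire t0:  (A=0, B=3, C=2, D=2) → (A=2, B=0, C=5, D=5)
step 2: fire t1:  (A=2, B=0, C=5, D=5) → (A=2, B=0, C=4, D=6)
step 3: fire t1:  (A=2, B=0, C=4, D=6) → (A=2, B=0, C=3, D=7)

YES — reachable via ⟨t0, t1, t1⟩ (3 firings)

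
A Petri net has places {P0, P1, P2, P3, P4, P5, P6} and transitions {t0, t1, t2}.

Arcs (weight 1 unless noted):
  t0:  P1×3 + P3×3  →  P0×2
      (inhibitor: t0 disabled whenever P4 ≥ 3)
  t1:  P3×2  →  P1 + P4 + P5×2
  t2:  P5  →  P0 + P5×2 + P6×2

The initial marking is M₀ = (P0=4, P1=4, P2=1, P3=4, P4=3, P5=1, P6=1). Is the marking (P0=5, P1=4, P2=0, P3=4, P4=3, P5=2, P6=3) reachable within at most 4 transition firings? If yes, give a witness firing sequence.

NO — not reachable within 4 firings

depth 0: 1 marking
depth 1: 3 markings reached so far
depth 2: 6 markings reached so far
depth 3: 9 markings reached so far
depth 4: 12 markings reached so far
target is not among the 12 markings reachable within 4 steps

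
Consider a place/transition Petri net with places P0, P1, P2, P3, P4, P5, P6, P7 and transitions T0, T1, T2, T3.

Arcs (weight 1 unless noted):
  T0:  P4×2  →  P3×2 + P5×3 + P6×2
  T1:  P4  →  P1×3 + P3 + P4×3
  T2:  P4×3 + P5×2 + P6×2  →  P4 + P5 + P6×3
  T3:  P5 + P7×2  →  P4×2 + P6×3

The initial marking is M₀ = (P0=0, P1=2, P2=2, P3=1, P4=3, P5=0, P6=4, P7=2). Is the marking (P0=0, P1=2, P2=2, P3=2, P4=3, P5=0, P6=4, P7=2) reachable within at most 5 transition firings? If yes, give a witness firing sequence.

depth 0: 1 marking
depth 1: 3 markings reached so far
depth 2: 6 markings reached so far
depth 3: 13 markings reached so far
depth 4: 20 markings reached so far
depth 5: 32 markings reached so far
target is not among the 32 markings reachable within 5 steps

NO — not reachable within 5 firings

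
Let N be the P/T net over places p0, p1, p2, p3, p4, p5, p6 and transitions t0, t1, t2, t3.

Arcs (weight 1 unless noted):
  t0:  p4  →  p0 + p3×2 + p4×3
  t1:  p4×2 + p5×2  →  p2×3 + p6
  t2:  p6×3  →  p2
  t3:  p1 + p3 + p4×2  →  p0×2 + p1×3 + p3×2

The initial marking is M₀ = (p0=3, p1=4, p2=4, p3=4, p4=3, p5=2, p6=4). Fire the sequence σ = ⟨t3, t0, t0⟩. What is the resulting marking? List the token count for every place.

(p0=7, p1=6, p2=4, p3=9, p4=5, p5=2, p6=4)

step 1: fire t3:  (p0=3, p1=4, p2=4, p3=4, p4=3, p5=2, p6=4) → (p0=5, p1=6, p2=4, p3=5, p4=1, p5=2, p6=4)
step 2: fire t0:  (p0=5, p1=6, p2=4, p3=5, p4=1, p5=2, p6=4) → (p0=6, p1=6, p2=4, p3=7, p4=3, p5=2, p6=4)
step 3: fire t0:  (p0=6, p1=6, p2=4, p3=7, p4=3, p5=2, p6=4) → (p0=7, p1=6, p2=4, p3=9, p4=5, p5=2, p6=4)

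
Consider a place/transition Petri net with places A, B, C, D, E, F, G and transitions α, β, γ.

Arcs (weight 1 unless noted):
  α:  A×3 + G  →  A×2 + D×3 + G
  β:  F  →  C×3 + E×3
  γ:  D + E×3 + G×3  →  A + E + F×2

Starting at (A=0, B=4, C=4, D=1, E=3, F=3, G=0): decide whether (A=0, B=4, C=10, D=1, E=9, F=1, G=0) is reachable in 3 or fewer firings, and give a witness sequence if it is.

YES — reachable via ⟨β, β⟩ (2 firings)

step 1: fire β:  (A=0, B=4, C=4, D=1, E=3, F=3, G=0) → (A=0, B=4, C=7, D=1, E=6, F=2, G=0)
step 2: fire β:  (A=0, B=4, C=7, D=1, E=6, F=2, G=0) → (A=0, B=4, C=10, D=1, E=9, F=1, G=0)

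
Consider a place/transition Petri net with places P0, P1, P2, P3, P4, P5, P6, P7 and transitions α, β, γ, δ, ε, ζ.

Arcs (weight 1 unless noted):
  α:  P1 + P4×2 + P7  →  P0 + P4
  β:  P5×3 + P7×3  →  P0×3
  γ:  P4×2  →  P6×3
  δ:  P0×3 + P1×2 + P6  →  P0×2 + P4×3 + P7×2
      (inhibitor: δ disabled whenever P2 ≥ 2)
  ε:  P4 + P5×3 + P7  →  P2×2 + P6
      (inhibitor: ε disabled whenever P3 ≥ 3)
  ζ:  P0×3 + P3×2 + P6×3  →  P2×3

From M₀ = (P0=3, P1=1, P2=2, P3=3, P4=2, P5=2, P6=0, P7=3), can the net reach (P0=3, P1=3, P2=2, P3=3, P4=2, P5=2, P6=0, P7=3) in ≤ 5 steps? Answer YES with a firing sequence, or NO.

NO — not reachable within 5 firings

depth 0: 1 marking
depth 1: 3 markings reached so far
depth 2: 4 markings reached so far
depth 3: 4 markings reached so far
(frontier empty at depth 3; search complete)
target is not among the 4 markings reachable within 5 steps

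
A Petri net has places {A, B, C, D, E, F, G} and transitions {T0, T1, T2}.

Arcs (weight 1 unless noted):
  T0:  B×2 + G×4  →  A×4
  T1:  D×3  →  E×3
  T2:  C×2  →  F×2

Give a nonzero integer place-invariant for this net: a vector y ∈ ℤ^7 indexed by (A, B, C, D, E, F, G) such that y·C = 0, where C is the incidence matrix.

y = (A:1, B:2, C:0, D:0, E:0, F:0, G:0)

Incidence matrix C (rows=places, cols=transitions):
       T0   T1   T2
    A   4    0    0
    B  -2    0    0
    C   0    0   -2
    D   0   -3    0
    E   0    3    0
    F   0    0    2
    G  -4    0    0

Candidate y = [1, 2, 0, 0, 0, 0, 0]; check y·C column-wise:
  col T0: 1·4 + 2·-2 + 0·-4 = 0
  col T1: 1·0 + 2·0 + 0·-3 + 0·3 = 0
  col T2: 1·0 + 2·0 + 0·-2 + 0·2 = 0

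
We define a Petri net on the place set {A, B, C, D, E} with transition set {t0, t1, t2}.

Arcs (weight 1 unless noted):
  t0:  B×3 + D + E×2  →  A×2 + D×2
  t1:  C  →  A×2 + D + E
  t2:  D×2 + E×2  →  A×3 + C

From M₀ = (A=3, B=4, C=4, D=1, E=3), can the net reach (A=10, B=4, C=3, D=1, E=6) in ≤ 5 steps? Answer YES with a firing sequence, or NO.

NO — not reachable within 5 firings

depth 0: 1 marking
depth 1: 3 markings reached so far
depth 2: 6 markings reached so far
depth 3: 10 markings reached so far
depth 4: 14 markings reached so far
depth 5: 18 markings reached so far
target is not among the 18 markings reachable within 5 steps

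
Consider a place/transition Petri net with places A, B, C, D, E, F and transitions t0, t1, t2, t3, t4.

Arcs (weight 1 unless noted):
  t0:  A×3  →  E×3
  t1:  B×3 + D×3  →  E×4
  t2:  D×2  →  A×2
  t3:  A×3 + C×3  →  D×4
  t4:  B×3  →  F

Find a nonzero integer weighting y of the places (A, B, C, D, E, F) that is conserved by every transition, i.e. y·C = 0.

Incidence matrix C (rows=places, cols=transitions):
       t0   t1   t2   t3   t4
    A  -3    0    2   -3    0
    B   0   -3    0    0   -3
    C   0    0    0   -3    0
    D   0   -3   -2    4    0
    E   3    4    0    0    0
    F   0    0    0    0    1

Candidate y = [3, 1, 1, 3, 3, 3]; check y·C column-wise:
  col t0: 3·-3 + 1·0 + 1·0 + 3·0 + 3·3 + 3·0 = 0
  col t1: 3·0 + 1·-3 + 1·0 + 3·-3 + 3·4 + 3·0 = 0
  col t2: 3·2 + 1·0 + 1·0 + 3·-2 + 3·0 + 3·0 = 0
  col t3: 3·-3 + 1·0 + 1·-3 + 3·4 + 3·0 + 3·0 = 0
  col t4: 3·0 + 1·-3 + 1·0 + 3·0 + 3·0 + 3·1 = 0

y = (A:3, B:1, C:1, D:3, E:3, F:3)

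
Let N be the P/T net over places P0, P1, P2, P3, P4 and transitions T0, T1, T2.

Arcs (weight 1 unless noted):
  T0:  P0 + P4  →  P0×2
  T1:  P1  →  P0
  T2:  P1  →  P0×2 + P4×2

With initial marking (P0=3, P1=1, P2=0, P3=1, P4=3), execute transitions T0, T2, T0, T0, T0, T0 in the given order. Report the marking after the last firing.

(P0=10, P1=0, P2=0, P3=1, P4=0)

step 1: fire T0:  (P0=3, P1=1, P2=0, P3=1, P4=3) → (P0=4, P1=1, P2=0, P3=1, P4=2)
step 2: fire T2:  (P0=4, P1=1, P2=0, P3=1, P4=2) → (P0=6, P1=0, P2=0, P3=1, P4=4)
step 3: fire T0:  (P0=6, P1=0, P2=0, P3=1, P4=4) → (P0=7, P1=0, P2=0, P3=1, P4=3)
step 4: fire T0:  (P0=7, P1=0, P2=0, P3=1, P4=3) → (P0=8, P1=0, P2=0, P3=1, P4=2)
step 5: fire T0:  (P0=8, P1=0, P2=0, P3=1, P4=2) → (P0=9, P1=0, P2=0, P3=1, P4=1)
step 6: fire T0:  (P0=9, P1=0, P2=0, P3=1, P4=1) → (P0=10, P1=0, P2=0, P3=1, P4=0)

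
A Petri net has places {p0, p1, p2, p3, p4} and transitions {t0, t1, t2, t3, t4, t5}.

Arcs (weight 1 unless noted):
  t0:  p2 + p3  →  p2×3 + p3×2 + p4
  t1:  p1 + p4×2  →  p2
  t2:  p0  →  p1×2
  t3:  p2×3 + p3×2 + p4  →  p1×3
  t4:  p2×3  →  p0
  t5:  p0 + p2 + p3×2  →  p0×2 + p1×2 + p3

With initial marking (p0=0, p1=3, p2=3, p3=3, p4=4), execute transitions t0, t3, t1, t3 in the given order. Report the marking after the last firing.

(p0=0, p1=8, p2=0, p3=0, p4=1)

step 1: fire t0:  (p0=0, p1=3, p2=3, p3=3, p4=4) → (p0=0, p1=3, p2=5, p3=4, p4=5)
step 2: fire t3:  (p0=0, p1=3, p2=5, p3=4, p4=5) → (p0=0, p1=6, p2=2, p3=2, p4=4)
step 3: fire t1:  (p0=0, p1=6, p2=2, p3=2, p4=4) → (p0=0, p1=5, p2=3, p3=2, p4=2)
step 4: fire t3:  (p0=0, p1=5, p2=3, p3=2, p4=2) → (p0=0, p1=8, p2=0, p3=0, p4=1)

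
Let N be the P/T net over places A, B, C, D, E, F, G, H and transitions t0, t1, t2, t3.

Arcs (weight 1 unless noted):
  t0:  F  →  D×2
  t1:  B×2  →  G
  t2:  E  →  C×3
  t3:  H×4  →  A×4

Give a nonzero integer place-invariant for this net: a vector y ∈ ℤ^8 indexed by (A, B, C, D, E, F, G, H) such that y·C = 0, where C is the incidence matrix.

y = (A:0, B:0, C:1, D:0, E:3, F:0, G:0, H:0)

Incidence matrix C (rows=places, cols=transitions):
       t0   t1   t2   t3
    A   0    0    0    4
    B   0   -2    0    0
    C   0    0    3    0
    D   2    0    0    0
    E   0    0   -1    0
    F  -1    0    0    0
    G   0    1    0    0
    H   0    0    0   -4

Candidate y = [0, 0, 1, 0, 3, 0, 0, 0]; check y·C column-wise:
  col t0: 1·0 + 0·2 + 3·0 + 0·-1 = 0
  col t1: 0·-2 + 1·0 + 3·0 + 0·1 = 0
  col t2: 1·3 + 3·-1 = 0
  col t3: 0·4 + 1·0 + 3·0 + 0·-4 = 0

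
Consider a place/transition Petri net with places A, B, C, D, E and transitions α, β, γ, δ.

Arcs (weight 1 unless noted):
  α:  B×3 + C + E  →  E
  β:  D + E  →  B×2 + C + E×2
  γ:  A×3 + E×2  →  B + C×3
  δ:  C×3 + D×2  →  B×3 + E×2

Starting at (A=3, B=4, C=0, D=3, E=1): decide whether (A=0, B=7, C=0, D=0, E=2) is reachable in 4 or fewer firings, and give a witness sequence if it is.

step 1: fire β:  (A=3, B=4, C=0, D=3, E=1) → (A=3, B=6, C=1, D=2, E=2)
step 2: fire α:  (A=3, B=6, C=1, D=2, E=2) → (A=3, B=3, C=0, D=2, E=2)
step 3: fire γ:  (A=3, B=3, C=0, D=2, E=2) → (A=0, B=4, C=3, D=2, E=0)
step 4: fire δ:  (A=0, B=4, C=3, D=2, E=0) → (A=0, B=7, C=0, D=0, E=2)

YES — reachable via ⟨β, α, γ, δ⟩ (4 firings)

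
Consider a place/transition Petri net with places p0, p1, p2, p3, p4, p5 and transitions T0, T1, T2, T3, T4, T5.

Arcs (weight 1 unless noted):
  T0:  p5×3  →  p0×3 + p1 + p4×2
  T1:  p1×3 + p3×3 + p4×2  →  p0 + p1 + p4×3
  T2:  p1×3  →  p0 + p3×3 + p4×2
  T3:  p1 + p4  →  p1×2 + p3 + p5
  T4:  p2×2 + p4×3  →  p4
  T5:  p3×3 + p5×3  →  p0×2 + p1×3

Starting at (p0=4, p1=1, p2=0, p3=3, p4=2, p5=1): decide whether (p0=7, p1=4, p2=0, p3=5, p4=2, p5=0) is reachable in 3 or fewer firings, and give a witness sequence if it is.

step 1: fire T3:  (p0=4, p1=1, p2=0, p3=3, p4=2, p5=1) → (p0=4, p1=2, p2=0, p3=4, p4=1, p5=2)
step 2: fire T3:  (p0=4, p1=2, p2=0, p3=4, p4=1, p5=2) → (p0=4, p1=3, p2=0, p3=5, p4=0, p5=3)
step 3: fire T0:  (p0=4, p1=3, p2=0, p3=5, p4=0, p5=3) → (p0=7, p1=4, p2=0, p3=5, p4=2, p5=0)

YES — reachable via ⟨T3, T3, T0⟩ (3 firings)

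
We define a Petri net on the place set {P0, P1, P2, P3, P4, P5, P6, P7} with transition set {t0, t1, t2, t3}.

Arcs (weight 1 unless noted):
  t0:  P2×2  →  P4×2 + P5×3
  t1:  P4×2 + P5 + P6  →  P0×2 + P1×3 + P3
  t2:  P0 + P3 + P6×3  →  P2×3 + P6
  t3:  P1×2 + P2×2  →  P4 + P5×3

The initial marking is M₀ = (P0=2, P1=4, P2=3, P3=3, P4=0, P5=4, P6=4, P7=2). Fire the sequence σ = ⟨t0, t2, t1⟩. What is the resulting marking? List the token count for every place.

(P0=3, P1=7, P2=4, P3=3, P4=0, P5=6, P6=1, P7=2)

step 1: fire t0:  (P0=2, P1=4, P2=3, P3=3, P4=0, P5=4, P6=4, P7=2) → (P0=2, P1=4, P2=1, P3=3, P4=2, P5=7, P6=4, P7=2)
step 2: fire t2:  (P0=2, P1=4, P2=1, P3=3, P4=2, P5=7, P6=4, P7=2) → (P0=1, P1=4, P2=4, P3=2, P4=2, P5=7, P6=2, P7=2)
step 3: fire t1:  (P0=1, P1=4, P2=4, P3=2, P4=2, P5=7, P6=2, P7=2) → (P0=3, P1=7, P2=4, P3=3, P4=0, P5=6, P6=1, P7=2)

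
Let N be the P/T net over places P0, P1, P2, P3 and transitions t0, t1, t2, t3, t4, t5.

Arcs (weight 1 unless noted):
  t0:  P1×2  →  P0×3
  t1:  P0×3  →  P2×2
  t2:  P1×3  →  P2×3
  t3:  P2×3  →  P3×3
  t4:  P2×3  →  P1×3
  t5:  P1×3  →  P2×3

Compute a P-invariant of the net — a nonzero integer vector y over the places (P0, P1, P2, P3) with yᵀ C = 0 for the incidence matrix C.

Incidence matrix C (rows=places, cols=transitions):
       t0   t1   t2   t3   t4   t5
   P0   3   -3    0    0    0    0
   P1  -2    0   -3    0    3   -3
   P2   0    2    3   -3   -3    3
   P3   0    0    0    3    0    0

Candidate y = [2, 3, 3, 3]; check y·C column-wise:
  col t0: 2·3 + 3·-2 + 3·0 + 3·0 = 0
  col t1: 2·-3 + 3·0 + 3·2 + 3·0 = 0
  col t2: 2·0 + 3·-3 + 3·3 + 3·0 = 0
  col t3: 2·0 + 3·0 + 3·-3 + 3·3 = 0
  col t4: 2·0 + 3·3 + 3·-3 + 3·0 = 0
  col t5: 2·0 + 3·-3 + 3·3 + 3·0 = 0

y = (P0:2, P1:3, P2:3, P3:3)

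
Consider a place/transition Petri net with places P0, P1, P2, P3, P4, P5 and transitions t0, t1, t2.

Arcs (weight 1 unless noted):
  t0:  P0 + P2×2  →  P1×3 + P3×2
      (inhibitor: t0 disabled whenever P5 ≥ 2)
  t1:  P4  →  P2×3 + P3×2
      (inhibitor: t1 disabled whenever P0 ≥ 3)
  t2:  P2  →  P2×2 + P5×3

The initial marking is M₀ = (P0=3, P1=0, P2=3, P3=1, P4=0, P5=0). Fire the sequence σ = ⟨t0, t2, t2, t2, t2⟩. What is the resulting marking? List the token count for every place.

(P0=2, P1=3, P2=5, P3=3, P4=0, P5=12)

step 1: fire t0:  (P0=3, P1=0, P2=3, P3=1, P4=0, P5=0) → (P0=2, P1=3, P2=1, P3=3, P4=0, P5=0)
step 2: fire t2:  (P0=2, P1=3, P2=1, P3=3, P4=0, P5=0) → (P0=2, P1=3, P2=2, P3=3, P4=0, P5=3)
step 3: fire t2:  (P0=2, P1=3, P2=2, P3=3, P4=0, P5=3) → (P0=2, P1=3, P2=3, P3=3, P4=0, P5=6)
step 4: fire t2:  (P0=2, P1=3, P2=3, P3=3, P4=0, P5=6) → (P0=2, P1=3, P2=4, P3=3, P4=0, P5=9)
step 5: fire t2:  (P0=2, P1=3, P2=4, P3=3, P4=0, P5=9) → (P0=2, P1=3, P2=5, P3=3, P4=0, P5=12)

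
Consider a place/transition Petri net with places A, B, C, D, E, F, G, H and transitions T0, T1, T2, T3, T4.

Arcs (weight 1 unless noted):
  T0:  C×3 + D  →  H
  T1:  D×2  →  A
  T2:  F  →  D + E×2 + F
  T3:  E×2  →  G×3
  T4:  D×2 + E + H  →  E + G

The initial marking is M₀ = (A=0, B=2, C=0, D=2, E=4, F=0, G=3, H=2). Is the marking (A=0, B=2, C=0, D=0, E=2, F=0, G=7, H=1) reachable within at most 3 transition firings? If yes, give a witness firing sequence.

step 1: fire T3:  (A=0, B=2, C=0, D=2, E=4, F=0, G=3, H=2) → (A=0, B=2, C=0, D=2, E=2, F=0, G=6, H=2)
step 2: fire T4:  (A=0, B=2, C=0, D=2, E=2, F=0, G=6, H=2) → (A=0, B=2, C=0, D=0, E=2, F=0, G=7, H=1)

YES — reachable via ⟨T3, T4⟩ (2 firings)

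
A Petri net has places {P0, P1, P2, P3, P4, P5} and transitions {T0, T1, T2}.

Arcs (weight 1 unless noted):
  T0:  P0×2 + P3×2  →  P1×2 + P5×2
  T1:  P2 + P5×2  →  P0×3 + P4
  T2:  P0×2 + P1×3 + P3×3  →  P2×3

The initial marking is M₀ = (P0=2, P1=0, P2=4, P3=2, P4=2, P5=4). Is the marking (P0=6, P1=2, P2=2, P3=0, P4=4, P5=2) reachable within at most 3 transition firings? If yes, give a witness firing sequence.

step 1: fire T0:  (P0=2, P1=0, P2=4, P3=2, P4=2, P5=4) → (P0=0, P1=2, P2=4, P3=0, P4=2, P5=6)
step 2: fire T1:  (P0=0, P1=2, P2=4, P3=0, P4=2, P5=6) → (P0=3, P1=2, P2=3, P3=0, P4=3, P5=4)
step 3: fire T1:  (P0=3, P1=2, P2=3, P3=0, P4=3, P5=4) → (P0=6, P1=2, P2=2, P3=0, P4=4, P5=2)

YES — reachable via ⟨T0, T1, T1⟩ (3 firings)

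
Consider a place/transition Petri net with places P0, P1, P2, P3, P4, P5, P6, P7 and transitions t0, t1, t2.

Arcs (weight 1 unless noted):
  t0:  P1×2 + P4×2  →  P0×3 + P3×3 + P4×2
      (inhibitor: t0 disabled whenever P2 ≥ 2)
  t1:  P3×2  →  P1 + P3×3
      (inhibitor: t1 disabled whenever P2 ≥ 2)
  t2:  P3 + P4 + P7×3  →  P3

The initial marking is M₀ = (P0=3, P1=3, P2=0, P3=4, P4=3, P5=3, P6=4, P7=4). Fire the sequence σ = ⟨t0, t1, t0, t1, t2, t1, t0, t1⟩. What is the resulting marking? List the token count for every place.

(P0=12, P1=1, P2=0, P3=17, P4=2, P5=3, P6=4, P7=1)

step 1: fire t0:  (P0=3, P1=3, P2=0, P3=4, P4=3, P5=3, P6=4, P7=4) → (P0=6, P1=1, P2=0, P3=7, P4=3, P5=3, P6=4, P7=4)
step 2: fire t1:  (P0=6, P1=1, P2=0, P3=7, P4=3, P5=3, P6=4, P7=4) → (P0=6, P1=2, P2=0, P3=8, P4=3, P5=3, P6=4, P7=4)
step 3: fire t0:  (P0=6, P1=2, P2=0, P3=8, P4=3, P5=3, P6=4, P7=4) → (P0=9, P1=0, P2=0, P3=11, P4=3, P5=3, P6=4, P7=4)
step 4: fire t1:  (P0=9, P1=0, P2=0, P3=11, P4=3, P5=3, P6=4, P7=4) → (P0=9, P1=1, P2=0, P3=12, P4=3, P5=3, P6=4, P7=4)
step 5: fire t2:  (P0=9, P1=1, P2=0, P3=12, P4=3, P5=3, P6=4, P7=4) → (P0=9, P1=1, P2=0, P3=12, P4=2, P5=3, P6=4, P7=1)
step 6: fire t1:  (P0=9, P1=1, P2=0, P3=12, P4=2, P5=3, P6=4, P7=1) → (P0=9, P1=2, P2=0, P3=13, P4=2, P5=3, P6=4, P7=1)
step 7: fire t0:  (P0=9, P1=2, P2=0, P3=13, P4=2, P5=3, P6=4, P7=1) → (P0=12, P1=0, P2=0, P3=16, P4=2, P5=3, P6=4, P7=1)
step 8: fire t1:  (P0=12, P1=0, P2=0, P3=16, P4=2, P5=3, P6=4, P7=1) → (P0=12, P1=1, P2=0, P3=17, P4=2, P5=3, P6=4, P7=1)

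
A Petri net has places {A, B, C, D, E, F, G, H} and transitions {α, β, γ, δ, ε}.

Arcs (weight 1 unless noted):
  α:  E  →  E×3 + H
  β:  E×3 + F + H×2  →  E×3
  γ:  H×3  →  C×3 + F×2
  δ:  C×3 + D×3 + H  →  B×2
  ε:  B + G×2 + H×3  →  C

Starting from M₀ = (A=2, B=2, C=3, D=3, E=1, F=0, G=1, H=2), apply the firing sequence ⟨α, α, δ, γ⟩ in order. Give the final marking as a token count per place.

(A=2, B=4, C=3, D=0, E=5, F=2, G=1, H=0)

step 1: fire α:  (A=2, B=2, C=3, D=3, E=1, F=0, G=1, H=2) → (A=2, B=2, C=3, D=3, E=3, F=0, G=1, H=3)
step 2: fire α:  (A=2, B=2, C=3, D=3, E=3, F=0, G=1, H=3) → (A=2, B=2, C=3, D=3, E=5, F=0, G=1, H=4)
step 3: fire δ:  (A=2, B=2, C=3, D=3, E=5, F=0, G=1, H=4) → (A=2, B=4, C=0, D=0, E=5, F=0, G=1, H=3)
step 4: fire γ:  (A=2, B=4, C=0, D=0, E=5, F=0, G=1, H=3) → (A=2, B=4, C=3, D=0, E=5, F=2, G=1, H=0)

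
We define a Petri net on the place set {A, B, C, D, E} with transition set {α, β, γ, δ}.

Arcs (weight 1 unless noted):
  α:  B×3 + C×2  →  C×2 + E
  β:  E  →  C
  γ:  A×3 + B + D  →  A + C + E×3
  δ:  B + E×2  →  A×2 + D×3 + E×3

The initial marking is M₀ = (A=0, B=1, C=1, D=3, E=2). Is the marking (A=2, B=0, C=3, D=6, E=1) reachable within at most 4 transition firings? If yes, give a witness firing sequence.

step 1: fire δ:  (A=0, B=1, C=1, D=3, E=2) → (A=2, B=0, C=1, D=6, E=3)
step 2: fire β:  (A=2, B=0, C=1, D=6, E=3) → (A=2, B=0, C=2, D=6, E=2)
step 3: fire β:  (A=2, B=0, C=2, D=6, E=2) → (A=2, B=0, C=3, D=6, E=1)

YES — reachable via ⟨δ, β, β⟩ (3 firings)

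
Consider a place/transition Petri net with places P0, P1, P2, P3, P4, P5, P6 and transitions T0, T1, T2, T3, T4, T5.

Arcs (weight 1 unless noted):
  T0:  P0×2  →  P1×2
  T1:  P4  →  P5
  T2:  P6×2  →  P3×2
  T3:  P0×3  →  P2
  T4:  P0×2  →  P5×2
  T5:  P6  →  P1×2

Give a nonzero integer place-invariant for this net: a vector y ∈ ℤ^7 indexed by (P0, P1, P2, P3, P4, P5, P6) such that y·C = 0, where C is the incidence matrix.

Incidence matrix C (rows=places, cols=transitions):
       T0   T1   T2   T3   T4   T5
   P0  -2    0    0   -3   -2    0
   P1   2    0    0    0    0    2
   P2   0    0    0    1    0    0
   P3   0    0    2    0    0    0
   P4   0   -1    0    0    0    0
   P5   0    1    0    0    2    0
   P6   0    0   -2    0    0   -1

Candidate y = [1, 1, 3, 2, 1, 1, 2]; check y·C column-wise:
  col T0: 1·-2 + 1·2 + 3·0 + 2·0 + 1·0 + 1·0 + 2·0 = 0
  col T1: 1·0 + 1·0 + 3·0 + 2·0 + 1·-1 + 1·1 + 2·0 = 0
  col T2: 1·0 + 1·0 + 3·0 + 2·2 + 1·0 + 1·0 + 2·-2 = 0
  col T3: 1·-3 + 1·0 + 3·1 + 2·0 + 1·0 + 1·0 + 2·0 = 0
  col T4: 1·-2 + 1·0 + 3·0 + 2·0 + 1·0 + 1·2 + 2·0 = 0
  col T5: 1·0 + 1·2 + 3·0 + 2·0 + 1·0 + 1·0 + 2·-1 = 0

y = (P0:1, P1:1, P2:3, P3:2, P4:1, P5:1, P6:2)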